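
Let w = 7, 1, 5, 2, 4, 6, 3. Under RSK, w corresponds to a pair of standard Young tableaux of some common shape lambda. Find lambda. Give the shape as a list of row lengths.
Row-insert each entry into an empty tableau.

After inserting 7: P = [[7]].
After inserting 1: P = [[1], [7]].
After inserting 5: P = [[1, 5], [7]].
After inserting 2: P = [[1, 2], [5], [7]].
After inserting 4: P = [[1, 2, 4], [5], [7]].
After inserting 6: P = [[1, 2, 4, 6], [5], [7]].
After inserting 3: P = [[1, 2, 3, 6], [4], [5], [7]].

The final insertion tableau P = [[1, 2, 3, 6], [4], [5], [7]] has shape [4, 1, 1, 1].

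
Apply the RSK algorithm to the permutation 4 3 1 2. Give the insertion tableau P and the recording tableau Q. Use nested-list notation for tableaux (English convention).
Insert each entry of the permutation into P by Schensted row insertion, recording in Q the position of each new cell.

Insert 4: appended to row 1. P = [[4]].
Insert 3: 3 bumps 4 from row 1; 4 starts row 2. P = [[3], [4]].
Insert 1: 1 bumps 3 from row 1; 3 bumps 4 from row 2; 4 starts row 3. P = [[1], [3], [4]].
Insert 2: appended to row 1. P = [[1, 2], [3], [4]].

So P = [[1, 2], [3], [4]], Q = [[1, 4], [2], [3]].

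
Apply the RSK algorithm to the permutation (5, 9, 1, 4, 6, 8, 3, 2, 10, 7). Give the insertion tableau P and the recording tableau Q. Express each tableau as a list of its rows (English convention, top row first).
Insert each entry of the permutation into P by Schensted row insertion, recording in Q the position of each new cell.

After inserting 5: P = [[5]].
After inserting 9: P = [[5, 9]].
After inserting 1: P = [[1, 9], [5]].
After inserting 4: P = [[1, 4], [5, 9]].
After inserting 6: P = [[1, 4, 6], [5, 9]].
After inserting 8: P = [[1, 4, 6, 8], [5, 9]].
After inserting 3: P = [[1, 3, 6, 8], [4, 9], [5]].
After inserting 2: P = [[1, 2, 6, 8], [3, 9], [4], [5]].
After inserting 10: P = [[1, 2, 6, 8, 10], [3, 9], [4], [5]].
After inserting 7: P = [[1, 2, 6, 7, 10], [3, 8], [4, 9], [5]].

So P = [[1, 2, 6, 7, 10], [3, 8], [4, 9], [5]], Q = [[1, 2, 5, 6, 9], [3, 4], [7, 10], [8]].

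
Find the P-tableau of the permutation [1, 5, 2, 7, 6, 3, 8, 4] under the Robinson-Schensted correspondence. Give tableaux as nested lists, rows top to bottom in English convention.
Insert 1: appended to row 1. P = [[1]].
Insert 5: appended to row 1. P = [[1, 5]].
Insert 2: 2 bumps 5 from row 1; 5 starts row 2. P = [[1, 2], [5]].
Insert 7: appended to row 1. P = [[1, 2, 7], [5]].
Insert 6: 6 bumps 7 from row 1; 7 appends to row 2. P = [[1, 2, 6], [5, 7]].
Insert 3: 3 bumps 6 from row 1; 6 bumps 7 from row 2; 7 starts row 3. P = [[1, 2, 3], [5, 6], [7]].
Insert 8: appended to row 1. P = [[1, 2, 3, 8], [5, 6], [7]].
Insert 4: 4 bumps 8 from row 1; 8 appends to row 2. P = [[1, 2, 3, 4], [5, 6, 8], [7]].

So P = [[1, 2, 3, 4], [5, 6, 8], [7]].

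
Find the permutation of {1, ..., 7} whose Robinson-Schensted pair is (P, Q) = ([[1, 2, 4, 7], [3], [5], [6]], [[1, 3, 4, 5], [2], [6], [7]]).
Reverse the RSK construction: for i from n down to 1, find the cell of Q containing i, remove the entry at that cell from P, and reverse-bump it up through P; the value ejected from row 1 is w(i).

Step i=7: Q has 7 at row 4, column 1; remove 6 from row 4 of P and reverse-bump: 6 enters row 3 and ejects 5; 5 enters row 2 and ejects 3; 3 enters row 1 and ejects 2. So w(7) = 2. P is now [[1, 3, 4, 7], [5], [6]].
Step i=6: Q has 6 at row 3, column 1; remove 6 from row 3 of P and reverse-bump: 6 enters row 2 and ejects 5; 5 enters row 1 and ejects 4. So w(6) = 4. P is now [[1, 3, 5, 7], [6]].
Step i=5: Q has 5 at row 1, column 4; remove that cell from P, ejecting 7. So w(5) = 7. P is now [[1, 3, 5], [6]].
Step i=4: Q has 4 at row 1, column 3; remove that cell from P, ejecting 5. So w(4) = 5. P is now [[1, 3], [6]].
Step i=3: Q has 3 at row 1, column 2; remove that cell from P, ejecting 3. So w(3) = 3. P is now [[1], [6]].
Step i=2: Q has 2 at row 2, column 1; remove 6 from row 2 of P and reverse-bump: 6 enters row 1 and ejects 1. So w(2) = 1. P is now [[6]].
Step i=1: Q has 1 at row 1, column 1; remove that cell from P, ejecting 6. So w(1) = 6. P is now [].

So w = 6 1 3 5 7 4 2.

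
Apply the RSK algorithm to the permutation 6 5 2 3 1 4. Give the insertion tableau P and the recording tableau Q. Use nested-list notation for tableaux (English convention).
P = [[1, 3, 4], [2], [5], [6]], Q = [[1, 4, 6], [2], [3], [5]]

Insert each entry of the permutation into P by Schensted row insertion, recording in Q the position of each new cell.

After inserting 6: P = [[6]].
After inserting 5: P = [[5], [6]].
After inserting 2: P = [[2], [5], [6]].
After inserting 3: P = [[2, 3], [5], [6]].
After inserting 1: P = [[1, 3], [2], [5], [6]].
After inserting 4: P = [[1, 3, 4], [2], [5], [6]].

So P = [[1, 3, 4], [2], [5], [6]], Q = [[1, 4, 6], [2], [3], [5]].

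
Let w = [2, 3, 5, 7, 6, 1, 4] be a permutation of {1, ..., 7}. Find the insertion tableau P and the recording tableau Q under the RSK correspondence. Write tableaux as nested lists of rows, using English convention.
P = [[1, 3, 4, 6], [2, 5], [7]], Q = [[1, 2, 3, 4], [5, 7], [6]]

Insert each entry of the permutation into P by Schensted row insertion, recording in Q the position of each new cell.

Insert 2: appended to row 1. P = [[2]].
Insert 3: appended to row 1. P = [[2, 3]].
Insert 5: appended to row 1. P = [[2, 3, 5]].
Insert 7: appended to row 1. P = [[2, 3, 5, 7]].
Insert 6: 6 bumps 7 from row 1; 7 starts row 2. P = [[2, 3, 5, 6], [7]].
Insert 1: 1 bumps 2 from row 1; 2 bumps 7 from row 2; 7 starts row 3. P = [[1, 3, 5, 6], [2], [7]].
Insert 4: 4 bumps 5 from row 1; 5 appends to row 2. P = [[1, 3, 4, 6], [2, 5], [7]].

So P = [[1, 3, 4, 6], [2, 5], [7]], Q = [[1, 2, 3, 4], [5, 7], [6]].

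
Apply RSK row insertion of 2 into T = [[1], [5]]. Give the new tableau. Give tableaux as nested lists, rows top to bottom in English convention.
2 is larger than every entry of row 1, so it is appended to row 1. The new tableau is [[1, 2], [5]].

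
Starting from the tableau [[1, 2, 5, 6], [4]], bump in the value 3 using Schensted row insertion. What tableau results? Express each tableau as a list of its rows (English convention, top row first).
In row 1, 3 replaces 5 (the leftmost entry greater than 3); 5 is bumped to row 2. 5 is appended to row 2. The new tableau is [[1, 2, 3, 6], [4, 5]].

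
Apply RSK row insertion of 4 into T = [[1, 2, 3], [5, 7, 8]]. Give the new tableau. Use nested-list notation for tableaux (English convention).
4 is larger than every entry of row 1, so it is appended to row 1. The new tableau is [[1, 2, 3, 4], [5, 7, 8]].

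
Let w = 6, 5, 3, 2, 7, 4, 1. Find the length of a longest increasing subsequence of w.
2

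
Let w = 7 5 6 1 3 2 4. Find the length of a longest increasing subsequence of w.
3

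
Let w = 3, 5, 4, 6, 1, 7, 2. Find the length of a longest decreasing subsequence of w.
3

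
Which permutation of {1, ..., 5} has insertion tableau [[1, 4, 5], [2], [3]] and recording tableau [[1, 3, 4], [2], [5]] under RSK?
Reverse the RSK construction: for i from n down to 1, find the cell of Q containing i, remove the entry at that cell from P, and reverse-bump it up through P; the value ejected from row 1 is w(i).

Step i=5: Q has 5 at row 3, column 1; remove 3 from row 3 of P and reverse-bump: 3 enters row 2 and ejects 2; 2 enters row 1 and ejects 1. So w(5) = 1. P is now [[2, 4, 5], [3]].
Step i=4: Q has 4 at row 1, column 3; remove that cell from P, ejecting 5. So w(4) = 5. P is now [[2, 4], [3]].
Step i=3: Q has 3 at row 1, column 2; remove that cell from P, ejecting 4. So w(3) = 4. P is now [[2], [3]].
Step i=2: Q has 2 at row 2, column 1; remove 3 from row 2 of P and reverse-bump: 3 enters row 1 and ejects 2. So w(2) = 2. P is now [[3]].
Step i=1: Q has 1 at row 1, column 1; remove that cell from P, ejecting 3. So w(1) = 3. P is now [].

So w = 3 2 4 5 1.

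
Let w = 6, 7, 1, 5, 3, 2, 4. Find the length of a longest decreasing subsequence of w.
4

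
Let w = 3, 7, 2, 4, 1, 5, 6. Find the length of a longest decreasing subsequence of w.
3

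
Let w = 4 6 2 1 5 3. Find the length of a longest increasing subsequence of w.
2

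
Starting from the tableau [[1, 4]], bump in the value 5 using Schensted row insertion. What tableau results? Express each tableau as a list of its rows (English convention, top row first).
[[1, 4, 5]]

5 is larger than every entry of row 1, so it is appended to row 1. The new tableau is [[1, 4, 5]].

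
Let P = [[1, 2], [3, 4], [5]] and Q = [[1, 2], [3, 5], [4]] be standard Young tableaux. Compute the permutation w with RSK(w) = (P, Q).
Reverse the RSK construction: for i from n down to 1, find the cell of Q containing i, remove the entry at that cell from P, and reverse-bump it up through P; the value ejected from row 1 is w(i).

Step i=5: Q has 5 at row 2, column 2; remove 4 from row 2 of P and reverse-bump: 4 enters row 1 and ejects 2. So w(5) = 2. P is now [[1, 4], [3], [5]].
Step i=4: Q has 4 at row 3, column 1; remove 5 from row 3 of P and reverse-bump: 5 enters row 2 and ejects 3; 3 enters row 1 and ejects 1. So w(4) = 1. P is now [[3, 4], [5]].
Step i=3: Q has 3 at row 2, column 1; remove 5 from row 2 of P and reverse-bump: 5 enters row 1 and ejects 4. So w(3) = 4. P is now [[3, 5]].
Step i=2: Q has 2 at row 1, column 2; remove that cell from P, ejecting 5. So w(2) = 5. P is now [[3]].
Step i=1: Q has 1 at row 1, column 1; remove that cell from P, ejecting 3. So w(1) = 3. P is now [].

So w = 3 5 4 1 2.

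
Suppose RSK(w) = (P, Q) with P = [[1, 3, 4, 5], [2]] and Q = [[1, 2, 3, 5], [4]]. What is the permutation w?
Reverse RSK: for i = n, n-1, ..., 1, locate i in Q, remove the corresponding corner cell from P, and reverse-bump its entry up through P; the value ejected from row 1 is w(i).

So w = 2 3 4 1 5.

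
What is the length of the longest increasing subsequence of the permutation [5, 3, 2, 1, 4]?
2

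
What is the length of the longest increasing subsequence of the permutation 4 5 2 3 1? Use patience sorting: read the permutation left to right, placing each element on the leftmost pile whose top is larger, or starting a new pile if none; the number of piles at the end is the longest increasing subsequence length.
2

4: new pile. tops = [4]
5: new pile. tops = [4, 5]
2: onto pile 1 (replacing 4). tops = [2, 5]
3: onto pile 2 (replacing 5). tops = [2, 3]
1: onto pile 1 (replacing 2). tops = [1, 3]

2 piles, so the longest increasing subsequence has length 2.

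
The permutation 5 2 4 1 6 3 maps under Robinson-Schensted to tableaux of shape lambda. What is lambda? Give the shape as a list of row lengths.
[3, 2, 1]

Row-insert each entry into an empty tableau.

After inserting 5: P = [[5]].
After inserting 2: P = [[2], [5]].
After inserting 4: P = [[2, 4], [5]].
After inserting 1: P = [[1, 4], [2], [5]].
After inserting 6: P = [[1, 4, 6], [2], [5]].
After inserting 3: P = [[1, 3, 6], [2, 4], [5]].

The final insertion tableau P = [[1, 3, 6], [2, 4], [5]] has shape [3, 2, 1].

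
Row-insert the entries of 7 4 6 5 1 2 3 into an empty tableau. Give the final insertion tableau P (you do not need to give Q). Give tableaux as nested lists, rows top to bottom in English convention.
Insert 7: appended to row 1. P = [[7]].
Insert 4: 4 bumps 7 from row 1; 7 starts row 2. P = [[4], [7]].
Insert 6: appended to row 1. P = [[4, 6], [7]].
Insert 5: 5 bumps 6 from row 1; 6 bumps 7 from row 2; 7 starts row 3. P = [[4, 5], [6], [7]].
Insert 1: 1 bumps 4 from row 1; 4 bumps 6 from row 2; 6 bumps 7 from row 3; 7 starts row 4. P = [[1, 5], [4], [6], [7]].
Insert 2: 2 bumps 5 from row 1; 5 appends to row 2. P = [[1, 2], [4, 5], [6], [7]].
Insert 3: appended to row 1. P = [[1, 2, 3], [4, 5], [6], [7]].

So P = [[1, 2, 3], [4, 5], [6], [7]].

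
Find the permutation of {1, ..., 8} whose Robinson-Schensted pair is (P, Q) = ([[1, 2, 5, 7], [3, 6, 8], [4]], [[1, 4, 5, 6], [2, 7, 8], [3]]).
4 3 1 2 6 8 5 7

Reverse the RSK construction: for i from n down to 1, find the cell of Q containing i, remove the entry at that cell from P, and reverse-bump it up through P; the value ejected from row 1 is w(i).

Step i=8: Q has 8 at row 2, column 3; remove 8 from row 2 of P and reverse-bump: 8 enters row 1 and ejects 7. So w(8) = 7. P is now [[1, 2, 5, 8], [3, 6], [4]].
Step i=7: Q has 7 at row 2, column 2; remove 6 from row 2 of P and reverse-bump: 6 enters row 1 and ejects 5. So w(7) = 5. P is now [[1, 2, 6, 8], [3], [4]].
Step i=6: Q has 6 at row 1, column 4; remove that cell from P, ejecting 8. So w(6) = 8. P is now [[1, 2, 6], [3], [4]].
Step i=5: Q has 5 at row 1, column 3; remove that cell from P, ejecting 6. So w(5) = 6. P is now [[1, 2], [3], [4]].
Step i=4: Q has 4 at row 1, column 2; remove that cell from P, ejecting 2. So w(4) = 2. P is now [[1], [3], [4]].
Step i=3: Q has 3 at row 3, column 1; remove 4 from row 3 of P and reverse-bump: 4 enters row 2 and ejects 3; 3 enters row 1 and ejects 1. So w(3) = 1. P is now [[3], [4]].
Step i=2: Q has 2 at row 2, column 1; remove 4 from row 2 of P and reverse-bump: 4 enters row 1 and ejects 3. So w(2) = 3. P is now [[4]].
Step i=1: Q has 1 at row 1, column 1; remove that cell from P, ejecting 4. So w(1) = 4. P is now [].

So w = 4 3 1 2 6 8 5 7.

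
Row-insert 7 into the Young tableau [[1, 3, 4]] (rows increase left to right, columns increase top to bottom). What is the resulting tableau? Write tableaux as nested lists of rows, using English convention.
7 is larger than every entry of row 1, so it is appended to row 1. The new tableau is [[1, 3, 4, 7]].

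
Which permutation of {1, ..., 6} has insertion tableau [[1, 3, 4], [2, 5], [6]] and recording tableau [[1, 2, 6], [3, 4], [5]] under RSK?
Reverse the RSK construction: for i from n down to 1, find the cell of Q containing i, remove the entry at that cell from P, and reverse-bump it up through P; the value ejected from row 1 is w(i).

Step i=6: Q has 6 at row 1, column 3; remove that cell from P, ejecting 4. So w(6) = 4. P is now [[1, 3], [2, 5], [6]].
Step i=5: Q has 5 at row 3, column 1; remove 6 from row 3 of P and reverse-bump: 6 enters row 2 and ejects 5; 5 enters row 1 and ejects 3. So w(5) = 3. P is now [[1, 5], [2, 6]].
Step i=4: Q has 4 at row 2, column 2; remove 6 from row 2 of P and reverse-bump: 6 enters row 1 and ejects 5. So w(4) = 5. P is now [[1, 6], [2]].
Step i=3: Q has 3 at row 2, column 1; remove 2 from row 2 of P and reverse-bump: 2 enters row 1 and ejects 1. So w(3) = 1. P is now [[2, 6]].
Step i=2: Q has 2 at row 1, column 2; remove that cell from P, ejecting 6. So w(2) = 6. P is now [[2]].
Step i=1: Q has 1 at row 1, column 1; remove that cell from P, ejecting 2. So w(1) = 2. P is now [].

So w = 2 6 1 5 3 4.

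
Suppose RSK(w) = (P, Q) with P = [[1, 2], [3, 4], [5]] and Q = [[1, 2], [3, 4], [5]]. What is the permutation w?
3 5 1 4 2

Reverse the RSK construction: for i from n down to 1, find the cell of Q containing i, remove the entry at that cell from P, and reverse-bump it up through P; the value ejected from row 1 is w(i).

Step i=5: Q has 5 at row 3, column 1; remove 5 from row 3 of P and reverse-bump: 5 enters row 2 and ejects 4; 4 enters row 1 and ejects 2. So w(5) = 2. P is now [[1, 4], [3, 5]].
Step i=4: Q has 4 at row 2, column 2; remove 5 from row 2 of P and reverse-bump: 5 enters row 1 and ejects 4. So w(4) = 4. P is now [[1, 5], [3]].
Step i=3: Q has 3 at row 2, column 1; remove 3 from row 2 of P and reverse-bump: 3 enters row 1 and ejects 1. So w(3) = 1. P is now [[3, 5]].
Step i=2: Q has 2 at row 1, column 2; remove that cell from P, ejecting 5. So w(2) = 5. P is now [[3]].
Step i=1: Q has 1 at row 1, column 1; remove that cell from P, ejecting 3. So w(1) = 3. P is now [].

So w = 3 5 1 4 2.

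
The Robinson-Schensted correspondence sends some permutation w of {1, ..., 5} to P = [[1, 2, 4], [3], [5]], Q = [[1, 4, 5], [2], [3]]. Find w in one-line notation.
5 3 1 2 4

Reverse RSK: for i = n, n-1, ..., 1, locate i in Q, remove the corresponding corner cell from P, and reverse-bump its entry up through P; the value ejected from row 1 is w(i).

So w = 5 3 1 2 4.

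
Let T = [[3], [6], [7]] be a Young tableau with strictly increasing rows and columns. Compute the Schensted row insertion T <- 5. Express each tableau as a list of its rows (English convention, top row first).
5 is larger than every entry of row 1, so it is appended to row 1. The new tableau is [[3, 5], [6], [7]].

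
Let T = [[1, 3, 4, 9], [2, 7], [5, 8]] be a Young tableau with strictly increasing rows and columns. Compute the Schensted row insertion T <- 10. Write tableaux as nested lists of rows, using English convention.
[[1, 3, 4, 9, 10], [2, 7], [5, 8]]

10 is larger than every entry of row 1, so it is appended to row 1. The new tableau is [[1, 3, 4, 9, 10], [2, 7], [5, 8]].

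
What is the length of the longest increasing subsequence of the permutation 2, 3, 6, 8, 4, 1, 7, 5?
4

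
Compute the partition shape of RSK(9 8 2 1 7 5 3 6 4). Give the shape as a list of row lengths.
Row-insert each entry into an empty tableau.

After inserting 9: P = [[9]].
After inserting 8: P = [[8], [9]].
After inserting 2: P = [[2], [8], [9]].
After inserting 1: P = [[1], [2], [8], [9]].
After inserting 7: P = [[1, 7], [2], [8], [9]].
After inserting 5: P = [[1, 5], [2, 7], [8], [9]].
After inserting 3: P = [[1, 3], [2, 5], [7], [8], [9]].
After inserting 6: P = [[1, 3, 6], [2, 5], [7], [8], [9]].
After inserting 4: P = [[1, 3, 4], [2, 5, 6], [7], [8], [9]].

The final insertion tableau P = [[1, 3, 4], [2, 5, 6], [7], [8], [9]] has shape [3, 3, 1, 1, 1].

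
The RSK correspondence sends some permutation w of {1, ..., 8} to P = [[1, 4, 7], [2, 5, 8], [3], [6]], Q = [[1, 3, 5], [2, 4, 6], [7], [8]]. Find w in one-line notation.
3 2 6 5 8 7 4 1

Reverse the RSK construction: for i from n down to 1, find the cell of Q containing i, remove the entry at that cell from P, and reverse-bump it up through P; the value ejected from row 1 is w(i).

Step i=8: Q has 8 at row 4, column 1; remove 6 from row 4 of P and reverse-bump: 6 enters row 3 and ejects 3; 3 enters row 2 and ejects 2; 2 enters row 1 and ejects 1. So w(8) = 1. P is now [[2, 4, 7], [3, 5, 8], [6]].
Step i=7: Q has 7 at row 3, column 1; remove 6 from row 3 of P and reverse-bump: 6 enters row 2 and ejects 5; 5 enters row 1 and ejects 4. So w(7) = 4. P is now [[2, 5, 7], [3, 6, 8]].
Step i=6: Q has 6 at row 2, column 3; remove 8 from row 2 of P and reverse-bump: 8 enters row 1 and ejects 7. So w(6) = 7. P is now [[2, 5, 8], [3, 6]].
Step i=5: Q has 5 at row 1, column 3; remove that cell from P, ejecting 8. So w(5) = 8. P is now [[2, 5], [3, 6]].
Step i=4: Q has 4 at row 2, column 2; remove 6 from row 2 of P and reverse-bump: 6 enters row 1 and ejects 5. So w(4) = 5. P is now [[2, 6], [3]].
Step i=3: Q has 3 at row 1, column 2; remove that cell from P, ejecting 6. So w(3) = 6. P is now [[2], [3]].
Step i=2: Q has 2 at row 2, column 1; remove 3 from row 2 of P and reverse-bump: 3 enters row 1 and ejects 2. So w(2) = 2. P is now [[3]].
Step i=1: Q has 1 at row 1, column 1; remove that cell from P, ejecting 3. So w(1) = 3. P is now [].

So w = 3 2 6 5 8 7 4 1.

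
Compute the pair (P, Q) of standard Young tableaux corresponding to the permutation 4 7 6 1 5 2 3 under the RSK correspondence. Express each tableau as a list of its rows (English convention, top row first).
Insert each entry of the permutation into P by Schensted row insertion, recording in Q the position of each new cell.

Insert 4: appended to row 1. P = [[4]].
Insert 7: appended to row 1. P = [[4, 7]].
Insert 6: 6 bumps 7 from row 1; 7 starts row 2. P = [[4, 6], [7]].
Insert 1: 1 bumps 4 from row 1; 4 bumps 7 from row 2; 7 starts row 3. P = [[1, 6], [4], [7]].
Insert 5: 5 bumps 6 from row 1; 6 appends to row 2. P = [[1, 5], [4, 6], [7]].
Insert 2: 2 bumps 5 from row 1; 5 bumps 6 from row 2; 6 bumps 7 from row 3; 7 starts row 4. P = [[1, 2], [4, 5], [6], [7]].
Insert 3: appended to row 1. P = [[1, 2, 3], [4, 5], [6], [7]].

So P = [[1, 2, 3], [4, 5], [6], [7]], Q = [[1, 2, 7], [3, 5], [4], [6]].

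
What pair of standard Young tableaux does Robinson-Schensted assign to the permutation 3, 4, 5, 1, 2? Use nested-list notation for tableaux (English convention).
Insert each entry of the permutation into P by Schensted row insertion, recording in Q the position of each new cell.

Insert 3: appended to row 1. P = [[3]].
Insert 4: appended to row 1. P = [[3, 4]].
Insert 5: appended to row 1. P = [[3, 4, 5]].
Insert 1: 1 bumps 3 from row 1; 3 starts row 2. P = [[1, 4, 5], [3]].
Insert 2: 2 bumps 4 from row 1; 4 appends to row 2. P = [[1, 2, 5], [3, 4]].

So P = [[1, 2, 5], [3, 4]], Q = [[1, 2, 3], [4, 5]].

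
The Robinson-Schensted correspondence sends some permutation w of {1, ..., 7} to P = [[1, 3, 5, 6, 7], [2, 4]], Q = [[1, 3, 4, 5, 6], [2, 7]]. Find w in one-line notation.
2 1 4 5 6 7 3

Reverse RSK: for i = n, n-1, ..., 1, locate i in Q, remove the corresponding corner cell from P, and reverse-bump its entry up through P; the value ejected from row 1 is w(i).

So w = 2 1 4 5 6 7 3.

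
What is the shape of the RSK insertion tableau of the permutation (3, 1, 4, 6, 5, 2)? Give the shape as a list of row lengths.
[3, 2, 1]

Row-insert each entry into an empty tableau.

After inserting 3: P = [[3]].
After inserting 1: P = [[1], [3]].
After inserting 4: P = [[1, 4], [3]].
After inserting 6: P = [[1, 4, 6], [3]].
After inserting 5: P = [[1, 4, 5], [3, 6]].
After inserting 2: P = [[1, 2, 5], [3, 4], [6]].

The final insertion tableau P = [[1, 2, 5], [3, 4], [6]] has shape [3, 2, 1].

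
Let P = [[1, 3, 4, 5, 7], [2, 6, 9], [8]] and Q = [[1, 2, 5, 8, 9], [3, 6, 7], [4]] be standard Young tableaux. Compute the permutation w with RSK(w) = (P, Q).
Reverse the RSK construction: for i from n down to 1, find the cell of Q containing i, remove the entry at that cell from P, and reverse-bump it up through P; the value ejected from row 1 is w(i).

Step i=9: Q has 9 at row 1, column 5; remove that cell from P, ejecting 7. So w(9) = 7. P is now [[1, 3, 4, 5], [2, 6, 9], [8]].
Step i=8: Q has 8 at row 1, column 4; remove that cell from P, ejecting 5. So w(8) = 5. P is now [[1, 3, 4], [2, 6, 9], [8]].
Step i=7: Q has 7 at row 2, column 3; remove 9 from row 2 of P and reverse-bump: 9 enters row 1 and ejects 4. So w(7) = 4. P is now [[1, 3, 9], [2, 6], [8]].
Step i=6: Q has 6 at row 2, column 2; remove 6 from row 2 of P and reverse-bump: 6 enters row 1 and ejects 3. So w(6) = 3. P is now [[1, 6, 9], [2], [8]].
Step i=5: Q has 5 at row 1, column 3; remove that cell from P, ejecting 9. So w(5) = 9. P is now [[1, 6], [2], [8]].
Step i=4: Q has 4 at row 3, column 1; remove 8 from row 3 of P and reverse-bump: 8 enters row 2 and ejects 2; 2 enters row 1 and ejects 1. So w(4) = 1. P is now [[2, 6], [8]].
Step i=3: Q has 3 at row 2, column 1; remove 8 from row 2 of P and reverse-bump: 8 enters row 1 and ejects 6. So w(3) = 6. P is now [[2, 8]].
Step i=2: Q has 2 at row 1, column 2; remove that cell from P, ejecting 8. So w(2) = 8. P is now [[2]].
Step i=1: Q has 1 at row 1, column 1; remove that cell from P, ejecting 2. So w(1) = 2. P is now [].

So w = 2 8 6 1 9 3 4 5 7.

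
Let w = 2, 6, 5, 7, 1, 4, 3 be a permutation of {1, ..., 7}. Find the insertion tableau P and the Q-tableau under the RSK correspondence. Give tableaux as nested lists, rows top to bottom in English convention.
P = [[1, 3, 7], [2, 4], [5], [6]], Q = [[1, 2, 4], [3, 6], [5], [7]]

Insert each entry of the permutation into P by Schensted row insertion, recording in Q the position of each new cell.

Insert 2: appended to row 1. P = [[2]].
Insert 6: appended to row 1. P = [[2, 6]].
Insert 5: 5 bumps 6 from row 1; 6 starts row 2. P = [[2, 5], [6]].
Insert 7: appended to row 1. P = [[2, 5, 7], [6]].
Insert 1: 1 bumps 2 from row 1; 2 bumps 6 from row 2; 6 starts row 3. P = [[1, 5, 7], [2], [6]].
Insert 4: 4 bumps 5 from row 1; 5 appends to row 2. P = [[1, 4, 7], [2, 5], [6]].
Insert 3: 3 bumps 4 from row 1; 4 bumps 5 from row 2; 5 bumps 6 from row 3; 6 starts row 4. P = [[1, 3, 7], [2, 4], [5], [6]].

So P = [[1, 3, 7], [2, 4], [5], [6]], Q = [[1, 2, 4], [3, 6], [5], [7]].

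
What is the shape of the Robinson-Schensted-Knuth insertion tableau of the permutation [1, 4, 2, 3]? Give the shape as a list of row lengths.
[3, 1]

RSK row insertion gives P = [[1, 2, 3], [4]], which has shape [3, 1].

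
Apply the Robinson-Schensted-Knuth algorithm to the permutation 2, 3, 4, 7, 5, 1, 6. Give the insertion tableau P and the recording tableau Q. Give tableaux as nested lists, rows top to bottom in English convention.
Insert each entry of the permutation into P by Schensted row insertion, recording in Q the position of each new cell.

After inserting 2: P = [[2]].
After inserting 3: P = [[2, 3]].
After inserting 4: P = [[2, 3, 4]].
After inserting 7: P = [[2, 3, 4, 7]].
After inserting 5: P = [[2, 3, 4, 5], [7]].
After inserting 1: P = [[1, 3, 4, 5], [2], [7]].
After inserting 6: P = [[1, 3, 4, 5, 6], [2], [7]].

So P = [[1, 3, 4, 5, 6], [2], [7]], Q = [[1, 2, 3, 4, 7], [5], [6]].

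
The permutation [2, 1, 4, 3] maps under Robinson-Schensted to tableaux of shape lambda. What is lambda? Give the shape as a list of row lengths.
Row-insert each entry into an empty tableau.

After inserting 2: P = [[2]].
After inserting 1: P = [[1], [2]].
After inserting 4: P = [[1, 4], [2]].
After inserting 3: P = [[1, 3], [2, 4]].

The final insertion tableau P = [[1, 3], [2, 4]] has shape [2, 2].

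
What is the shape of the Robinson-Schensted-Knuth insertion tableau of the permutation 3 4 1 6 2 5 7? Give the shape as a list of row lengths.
RSK row insertion gives P = [[1, 2, 5, 7], [3, 4, 6]], which has shape [4, 3].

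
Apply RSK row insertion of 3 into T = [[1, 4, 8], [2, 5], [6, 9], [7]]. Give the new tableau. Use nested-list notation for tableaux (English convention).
In row 1, 3 replaces 4 (the leftmost entry greater than 3); 4 is bumped to row 2. In row 2, 4 replaces 5 (the leftmost entry greater than 4); 5 is bumped to row 3. In row 3, 5 replaces 6 (the leftmost entry greater than 5); 6 is bumped to row 4. In row 4, 6 replaces 7 (the leftmost entry greater than 6); 7 is bumped to row 5. 7 starts a new row 5. The new tableau is [[1, 3, 8], [2, 4], [5, 9], [6], [7]].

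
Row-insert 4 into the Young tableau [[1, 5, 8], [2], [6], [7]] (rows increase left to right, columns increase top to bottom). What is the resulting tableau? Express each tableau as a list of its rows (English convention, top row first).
[[1, 4, 8], [2, 5], [6], [7]]

In row 1, 4 replaces 5 (the leftmost entry greater than 4); 5 is bumped to row 2. 5 is appended to row 2. The new tableau is [[1, 4, 8], [2, 5], [6], [7]].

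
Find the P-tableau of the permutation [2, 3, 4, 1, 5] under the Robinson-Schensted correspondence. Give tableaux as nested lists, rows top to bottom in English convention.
Insert 2: appended to row 1. P = [[2]].
Insert 3: appended to row 1. P = [[2, 3]].
Insert 4: appended to row 1. P = [[2, 3, 4]].
Insert 1: 1 bumps 2 from row 1; 2 starts row 2. P = [[1, 3, 4], [2]].
Insert 5: appended to row 1. P = [[1, 3, 4, 5], [2]].

So P = [[1, 3, 4, 5], [2]].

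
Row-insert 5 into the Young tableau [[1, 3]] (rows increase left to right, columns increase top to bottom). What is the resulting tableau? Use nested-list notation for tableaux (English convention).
5 is larger than every entry of row 1, so it is appended to row 1. The new tableau is [[1, 3, 5]].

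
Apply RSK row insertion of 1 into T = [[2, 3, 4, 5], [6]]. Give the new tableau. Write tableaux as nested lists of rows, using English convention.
[[1, 3, 4, 5], [2], [6]]

In row 1, 1 replaces 2 (the leftmost entry greater than 1); 2 is bumped to row 2. In row 2, 2 replaces 6 (the leftmost entry greater than 2); 6 is bumped to row 3. 6 starts a new row 3. The new tableau is [[1, 3, 4, 5], [2], [6]].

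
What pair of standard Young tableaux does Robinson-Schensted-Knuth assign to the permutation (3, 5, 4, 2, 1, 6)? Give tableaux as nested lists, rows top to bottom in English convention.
P = [[1, 4, 6], [2], [3], [5]], Q = [[1, 2, 6], [3], [4], [5]]

Insert each entry of the permutation into P by Schensted row insertion, recording in Q the position of each new cell.

Insert 3: appended to row 1. P = [[3]], Q = [[1]].
Insert 5: appended to row 1. P = [[3, 5]], Q = [[1, 2]].
Insert 4: 4 bumps 5 from row 1; 5 starts row 2. P = [[3, 4], [5]], Q = [[1, 2], [3]].
Insert 2: 2 bumps 3 from row 1; 3 bumps 5 from row 2; 5 starts row 3. P = [[2, 4], [3], [5]], Q = [[1, 2], [3], [4]].
Insert 1: 1 bumps 2 from row 1; 2 bumps 3 from row 2; 3 bumps 5 from row 3; 5 starts row 4. P = [[1, 4], [2], [3], [5]], Q = [[1, 2], [3], [4], [5]].
Insert 6: appended to row 1. P = [[1, 4, 6], [2], [3], [5]], Q = [[1, 2, 6], [3], [4], [5]].

So P = [[1, 4, 6], [2], [3], [5]], Q = [[1, 2, 6], [3], [4], [5]].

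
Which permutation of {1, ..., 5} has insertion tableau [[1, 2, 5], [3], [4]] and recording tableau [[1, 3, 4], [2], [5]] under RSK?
Reverse the RSK construction: for i from n down to 1, find the cell of Q containing i, remove the entry at that cell from P, and reverse-bump it up through P; the value ejected from row 1 is w(i).

Step i=5: Q has 5 at row 3, column 1; remove 4 from row 3 of P and reverse-bump: 4 enters row 2 and ejects 3; 3 enters row 1 and ejects 2. So w(5) = 2. P is now [[1, 3, 5], [4]].
Step i=4: Q has 4 at row 1, column 3; remove that cell from P, ejecting 5. So w(4) = 5. P is now [[1, 3], [4]].
Step i=3: Q has 3 at row 1, column 2; remove that cell from P, ejecting 3. So w(3) = 3. P is now [[1], [4]].
Step i=2: Q has 2 at row 2, column 1; remove 4 from row 2 of P and reverse-bump: 4 enters row 1 and ejects 1. So w(2) = 1. P is now [[4]].
Step i=1: Q has 1 at row 1, column 1; remove that cell from P, ejecting 4. So w(1) = 4. P is now [].

So w = 4 1 3 5 2.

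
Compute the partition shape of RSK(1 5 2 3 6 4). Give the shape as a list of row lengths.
Row-insert each entry into an empty tableau.

After inserting 1: P = [[1]].
After inserting 5: P = [[1, 5]].
After inserting 2: P = [[1, 2], [5]].
After inserting 3: P = [[1, 2, 3], [5]].
After inserting 6: P = [[1, 2, 3, 6], [5]].
After inserting 4: P = [[1, 2, 3, 4], [5, 6]].

The final insertion tableau P = [[1, 2, 3, 4], [5, 6]] has shape [4, 2].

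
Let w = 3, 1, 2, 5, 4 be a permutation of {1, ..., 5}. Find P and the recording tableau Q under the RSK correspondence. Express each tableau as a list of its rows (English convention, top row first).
Insert each entry of the permutation into P by Schensted row insertion, recording in Q the position of each new cell.

Insert 3: appended to row 1. P = [[3]].
Insert 1: 1 bumps 3 from row 1; 3 starts row 2. P = [[1], [3]].
Insert 2: appended to row 1. P = [[1, 2], [3]].
Insert 5: appended to row 1. P = [[1, 2, 5], [3]].
Insert 4: 4 bumps 5 from row 1; 5 appends to row 2. P = [[1, 2, 4], [3, 5]].

So P = [[1, 2, 4], [3, 5]], Q = [[1, 3, 4], [2, 5]].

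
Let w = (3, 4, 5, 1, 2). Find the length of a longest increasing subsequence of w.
3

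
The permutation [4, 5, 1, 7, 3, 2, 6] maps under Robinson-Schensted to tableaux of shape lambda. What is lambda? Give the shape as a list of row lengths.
RSK row insertion gives P = [[1, 2, 6], [3, 5, 7], [4]], which has shape [3, 3, 1].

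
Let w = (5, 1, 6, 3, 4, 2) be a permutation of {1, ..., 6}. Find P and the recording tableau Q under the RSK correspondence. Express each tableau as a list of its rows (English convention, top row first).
Insert each entry of the permutation into P by Schensted row insertion, recording in Q the position of each new cell.

After inserting 5: P = [[5]].
After inserting 1: P = [[1], [5]].
After inserting 6: P = [[1, 6], [5]].
After inserting 3: P = [[1, 3], [5, 6]].
After inserting 4: P = [[1, 3, 4], [5, 6]].
After inserting 2: P = [[1, 2, 4], [3, 6], [5]].

So P = [[1, 2, 4], [3, 6], [5]], Q = [[1, 3, 5], [2, 4], [6]].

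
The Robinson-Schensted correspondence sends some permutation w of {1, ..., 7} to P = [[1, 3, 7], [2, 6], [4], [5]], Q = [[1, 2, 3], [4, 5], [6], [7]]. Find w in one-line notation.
Reverse the RSK construction: for i from n down to 1, find the cell of Q containing i, remove the entry at that cell from P, and reverse-bump it up through P; the value ejected from row 1 is w(i).

Step i=7: Q has 7 at row 4, column 1; remove 5 from row 4 of P and reverse-bump: 5 enters row 3 and ejects 4; 4 enters row 2 and ejects 2; 2 enters row 1 and ejects 1. So w(7) = 1. P is now [[2, 3, 7], [4, 6], [5]].
Step i=6: Q has 6 at row 3, column 1; remove 5 from row 3 of P and reverse-bump: 5 enters row 2 and ejects 4; 4 enters row 1 and ejects 3. So w(6) = 3. P is now [[2, 4, 7], [5, 6]].
Step i=5: Q has 5 at row 2, column 2; remove 6 from row 2 of P and reverse-bump: 6 enters row 1 and ejects 4. So w(5) = 4. P is now [[2, 6, 7], [5]].
Step i=4: Q has 4 at row 2, column 1; remove 5 from row 2 of P and reverse-bump: 5 enters row 1 and ejects 2. So w(4) = 2. P is now [[5, 6, 7]].
Step i=3: Q has 3 at row 1, column 3; remove that cell from P, ejecting 7. So w(3) = 7. P is now [[5, 6]].
Step i=2: Q has 2 at row 1, column 2; remove that cell from P, ejecting 6. So w(2) = 6. P is now [[5]].
Step i=1: Q has 1 at row 1, column 1; remove that cell from P, ejecting 5. So w(1) = 5. P is now [].

So w = 5 6 7 2 4 3 1.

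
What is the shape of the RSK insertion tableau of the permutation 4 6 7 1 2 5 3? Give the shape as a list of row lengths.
Row-insert each entry into an empty tableau.

After inserting 4: P = [[4]].
After inserting 6: P = [[4, 6]].
After inserting 7: P = [[4, 6, 7]].
After inserting 1: P = [[1, 6, 7], [4]].
After inserting 2: P = [[1, 2, 7], [4, 6]].
After inserting 5: P = [[1, 2, 5], [4, 6, 7]].
After inserting 3: P = [[1, 2, 3], [4, 5, 7], [6]].

The final insertion tableau P = [[1, 2, 3], [4, 5, 7], [6]] has shape [3, 3, 1].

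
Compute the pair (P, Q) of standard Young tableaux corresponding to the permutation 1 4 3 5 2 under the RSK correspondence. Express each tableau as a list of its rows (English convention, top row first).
P = [[1, 2, 5], [3], [4]], Q = [[1, 2, 4], [3], [5]]

Insert each entry of the permutation into P by Schensted row insertion, recording in Q the position of each new cell.

After inserting 1: P = [[1]].
After inserting 4: P = [[1, 4]].
After inserting 3: P = [[1, 3], [4]].
After inserting 5: P = [[1, 3, 5], [4]].
After inserting 2: P = [[1, 2, 5], [3], [4]].

So P = [[1, 2, 5], [3], [4]], Q = [[1, 2, 4], [3], [5]].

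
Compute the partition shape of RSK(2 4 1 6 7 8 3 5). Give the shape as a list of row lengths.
Row-insert each entry into an empty tableau.

After inserting 2: P = [[2]].
After inserting 4: P = [[2, 4]].
After inserting 1: P = [[1, 4], [2]].
After inserting 6: P = [[1, 4, 6], [2]].
After inserting 7: P = [[1, 4, 6, 7], [2]].
After inserting 8: P = [[1, 4, 6, 7, 8], [2]].
After inserting 3: P = [[1, 3, 6, 7, 8], [2, 4]].
After inserting 5: P = [[1, 3, 5, 7, 8], [2, 4, 6]].

The final insertion tableau P = [[1, 3, 5, 7, 8], [2, 4, 6]] has shape [5, 3].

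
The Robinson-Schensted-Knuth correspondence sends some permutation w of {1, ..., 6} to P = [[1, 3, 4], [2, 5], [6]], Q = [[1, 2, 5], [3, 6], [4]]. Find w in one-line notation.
2 6 3 1 5 4

Reverse RSK: for i = n, n-1, ..., 1, locate i in Q, remove the corresponding corner cell from P, and reverse-bump its entry up through P; the value ejected from row 1 is w(i).

So w = 2 6 3 1 5 4.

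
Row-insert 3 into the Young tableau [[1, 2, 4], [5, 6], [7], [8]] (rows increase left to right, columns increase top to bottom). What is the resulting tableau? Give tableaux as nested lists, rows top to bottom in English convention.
In row 1, 3 replaces 4 (the leftmost entry greater than 3); 4 is bumped to row 2. In row 2, 4 replaces 5 (the leftmost entry greater than 4); 5 is bumped to row 3. In row 3, 5 replaces 7 (the leftmost entry greater than 5); 7 is bumped to row 4. In row 4, 7 replaces 8 (the leftmost entry greater than 7); 8 is bumped to row 5. 8 starts a new row 5. The new tableau is [[1, 2, 3], [4, 6], [5], [7], [8]].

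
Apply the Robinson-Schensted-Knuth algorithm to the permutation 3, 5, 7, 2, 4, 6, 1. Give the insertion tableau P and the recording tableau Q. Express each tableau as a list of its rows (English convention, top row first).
P = [[1, 4, 6], [2, 5, 7], [3]], Q = [[1, 2, 3], [4, 5, 6], [7]]

Insert each entry of the permutation into P by Schensted row insertion, recording in Q the position of each new cell.

Insert 3: appended to row 1. P = [[3]], Q = [[1]].
Insert 5: appended to row 1. P = [[3, 5]], Q = [[1, 2]].
Insert 7: appended to row 1. P = [[3, 5, 7]], Q = [[1, 2, 3]].
Insert 2: 2 bumps 3 from row 1; 3 starts row 2. P = [[2, 5, 7], [3]], Q = [[1, 2, 3], [4]].
Insert 4: 4 bumps 5 from row 1; 5 appends to row 2. P = [[2, 4, 7], [3, 5]], Q = [[1, 2, 3], [4, 5]].
Insert 6: 6 bumps 7 from row 1; 7 appends to row 2. P = [[2, 4, 6], [3, 5, 7]], Q = [[1, 2, 3], [4, 5, 6]].
Insert 1: 1 bumps 2 from row 1; 2 bumps 3 from row 2; 3 starts row 3. P = [[1, 4, 6], [2, 5, 7], [3]], Q = [[1, 2, 3], [4, 5, 6], [7]].

So P = [[1, 4, 6], [2, 5, 7], [3]], Q = [[1, 2, 3], [4, 5, 6], [7]].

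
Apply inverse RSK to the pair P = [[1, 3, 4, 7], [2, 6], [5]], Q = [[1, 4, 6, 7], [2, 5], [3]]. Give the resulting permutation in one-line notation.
Reverse the RSK construction: for i from n down to 1, find the cell of Q containing i, remove the entry at that cell from P, and reverse-bump it up through P; the value ejected from row 1 is w(i).

Step i=7: Q has 7 at row 1, column 4; remove that cell from P, ejecting 7. So w(7) = 7. P is now [[1, 3, 4], [2, 6], [5]].
Step i=6: Q has 6 at row 1, column 3; remove that cell from P, ejecting 4. So w(6) = 4. P is now [[1, 3], [2, 6], [5]].
Step i=5: Q has 5 at row 2, column 2; remove 6 from row 2 of P and reverse-bump: 6 enters row 1 and ejects 3. So w(5) = 3. P is now [[1, 6], [2], [5]].
Step i=4: Q has 4 at row 1, column 2; remove that cell from P, ejecting 6. So w(4) = 6. P is now [[1], [2], [5]].
Step i=3: Q has 3 at row 3, column 1; remove 5 from row 3 of P and reverse-bump: 5 enters row 2 and ejects 2; 2 enters row 1 and ejects 1. So w(3) = 1. P is now [[2], [5]].
Step i=2: Q has 2 at row 2, column 1; remove 5 from row 2 of P and reverse-bump: 5 enters row 1 and ejects 2. So w(2) = 2. P is now [[5]].
Step i=1: Q has 1 at row 1, column 1; remove that cell from P, ejecting 5. So w(1) = 5. P is now [].

So w = 5 2 1 6 3 4 7.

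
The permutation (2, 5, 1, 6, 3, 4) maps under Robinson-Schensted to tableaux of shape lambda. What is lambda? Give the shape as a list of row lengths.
Row-insert each entry into an empty tableau.

After inserting 2: P = [[2]].
After inserting 5: P = [[2, 5]].
After inserting 1: P = [[1, 5], [2]].
After inserting 6: P = [[1, 5, 6], [2]].
After inserting 3: P = [[1, 3, 6], [2, 5]].
After inserting 4: P = [[1, 3, 4], [2, 5, 6]].

The final insertion tableau P = [[1, 3, 4], [2, 5, 6]] has shape [3, 3].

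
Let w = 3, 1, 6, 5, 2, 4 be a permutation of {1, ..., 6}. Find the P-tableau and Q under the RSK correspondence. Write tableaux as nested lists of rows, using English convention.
Insert each entry of the permutation into P by Schensted row insertion, recording in Q the position of each new cell.

Insert 3: appended to row 1. P = [[3]].
Insert 1: 1 bumps 3 from row 1; 3 starts row 2. P = [[1], [3]].
Insert 6: appended to row 1. P = [[1, 6], [3]].
Insert 5: 5 bumps 6 from row 1; 6 appends to row 2. P = [[1, 5], [3, 6]].
Insert 2: 2 bumps 5 from row 1; 5 bumps 6 from row 2; 6 starts row 3. P = [[1, 2], [3, 5], [6]].
Insert 4: appended to row 1. P = [[1, 2, 4], [3, 5], [6]].

So P = [[1, 2, 4], [3, 5], [6]], Q = [[1, 3, 6], [2, 4], [5]].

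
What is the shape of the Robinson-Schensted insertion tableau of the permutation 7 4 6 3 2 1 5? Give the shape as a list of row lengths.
Row-insert each entry into an empty tableau.

After inserting 7: P = [[7]].
After inserting 4: P = [[4], [7]].
After inserting 6: P = [[4, 6], [7]].
After inserting 3: P = [[3, 6], [4], [7]].
After inserting 2: P = [[2, 6], [3], [4], [7]].
After inserting 1: P = [[1, 6], [2], [3], [4], [7]].
After inserting 5: P = [[1, 5], [2, 6], [3], [4], [7]].

The final insertion tableau P = [[1, 5], [2, 6], [3], [4], [7]] has shape [2, 2, 1, 1, 1].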